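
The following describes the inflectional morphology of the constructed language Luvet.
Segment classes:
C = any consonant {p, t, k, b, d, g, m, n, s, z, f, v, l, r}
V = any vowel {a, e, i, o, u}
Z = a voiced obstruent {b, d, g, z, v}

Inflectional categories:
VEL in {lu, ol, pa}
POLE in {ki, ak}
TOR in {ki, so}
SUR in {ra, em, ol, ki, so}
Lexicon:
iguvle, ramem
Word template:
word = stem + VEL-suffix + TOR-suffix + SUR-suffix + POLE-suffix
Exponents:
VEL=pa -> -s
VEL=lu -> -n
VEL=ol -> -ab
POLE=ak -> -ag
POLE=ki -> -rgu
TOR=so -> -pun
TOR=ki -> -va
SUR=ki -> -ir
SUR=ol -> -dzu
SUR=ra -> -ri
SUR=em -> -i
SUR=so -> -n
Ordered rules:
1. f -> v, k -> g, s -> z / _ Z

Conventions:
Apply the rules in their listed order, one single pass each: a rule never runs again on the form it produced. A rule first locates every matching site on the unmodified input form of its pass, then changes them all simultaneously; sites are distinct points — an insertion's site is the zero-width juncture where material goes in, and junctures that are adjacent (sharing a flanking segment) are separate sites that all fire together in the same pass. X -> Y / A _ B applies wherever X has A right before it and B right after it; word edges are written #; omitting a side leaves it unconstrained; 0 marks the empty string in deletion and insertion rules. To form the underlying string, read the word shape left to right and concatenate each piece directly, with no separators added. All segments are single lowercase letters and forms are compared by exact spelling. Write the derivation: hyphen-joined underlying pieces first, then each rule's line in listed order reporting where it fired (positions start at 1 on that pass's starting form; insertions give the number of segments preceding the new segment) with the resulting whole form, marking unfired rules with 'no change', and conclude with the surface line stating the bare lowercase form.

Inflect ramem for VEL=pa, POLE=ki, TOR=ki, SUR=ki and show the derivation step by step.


underlying: ramem-s-va-ir-rgu
1. f -> v, k -> g, s -> z / _ Z: fires at position(s) 6: ramemzvairrgu
surface: ramemzvairrgu


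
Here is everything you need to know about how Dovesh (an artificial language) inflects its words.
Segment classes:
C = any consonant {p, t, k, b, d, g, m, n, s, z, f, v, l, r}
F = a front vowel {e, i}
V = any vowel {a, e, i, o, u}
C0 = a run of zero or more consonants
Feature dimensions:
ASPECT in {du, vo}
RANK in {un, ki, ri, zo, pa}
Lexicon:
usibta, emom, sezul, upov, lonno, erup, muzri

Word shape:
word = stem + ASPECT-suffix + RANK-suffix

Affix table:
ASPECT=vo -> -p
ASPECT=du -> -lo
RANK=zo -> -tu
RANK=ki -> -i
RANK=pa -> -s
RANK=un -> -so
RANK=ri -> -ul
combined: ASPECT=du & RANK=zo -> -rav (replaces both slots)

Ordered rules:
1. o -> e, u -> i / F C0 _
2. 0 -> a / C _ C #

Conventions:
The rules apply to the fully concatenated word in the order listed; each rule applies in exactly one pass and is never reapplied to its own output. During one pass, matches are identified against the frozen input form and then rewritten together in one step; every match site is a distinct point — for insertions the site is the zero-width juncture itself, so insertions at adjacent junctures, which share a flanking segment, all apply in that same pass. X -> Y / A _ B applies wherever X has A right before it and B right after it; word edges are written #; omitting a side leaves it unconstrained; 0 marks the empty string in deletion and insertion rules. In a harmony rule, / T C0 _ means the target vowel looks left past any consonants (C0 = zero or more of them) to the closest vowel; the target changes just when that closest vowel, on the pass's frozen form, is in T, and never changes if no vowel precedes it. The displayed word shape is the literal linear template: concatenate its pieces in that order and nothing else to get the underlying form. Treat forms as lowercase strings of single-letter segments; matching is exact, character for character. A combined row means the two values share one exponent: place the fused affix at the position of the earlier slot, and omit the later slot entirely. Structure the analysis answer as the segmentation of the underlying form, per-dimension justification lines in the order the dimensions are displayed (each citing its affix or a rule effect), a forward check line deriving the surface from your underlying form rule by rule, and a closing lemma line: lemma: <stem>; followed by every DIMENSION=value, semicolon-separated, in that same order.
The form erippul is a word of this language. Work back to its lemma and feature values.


underlying: erup-p-ul
ASPECT=vo - signalled by the affix -p
RANK=ri - signalled by the affix -ul
check: eruppul -> erippul -> erippul
lemma: erup; ASPECT=vo; RANK=ri


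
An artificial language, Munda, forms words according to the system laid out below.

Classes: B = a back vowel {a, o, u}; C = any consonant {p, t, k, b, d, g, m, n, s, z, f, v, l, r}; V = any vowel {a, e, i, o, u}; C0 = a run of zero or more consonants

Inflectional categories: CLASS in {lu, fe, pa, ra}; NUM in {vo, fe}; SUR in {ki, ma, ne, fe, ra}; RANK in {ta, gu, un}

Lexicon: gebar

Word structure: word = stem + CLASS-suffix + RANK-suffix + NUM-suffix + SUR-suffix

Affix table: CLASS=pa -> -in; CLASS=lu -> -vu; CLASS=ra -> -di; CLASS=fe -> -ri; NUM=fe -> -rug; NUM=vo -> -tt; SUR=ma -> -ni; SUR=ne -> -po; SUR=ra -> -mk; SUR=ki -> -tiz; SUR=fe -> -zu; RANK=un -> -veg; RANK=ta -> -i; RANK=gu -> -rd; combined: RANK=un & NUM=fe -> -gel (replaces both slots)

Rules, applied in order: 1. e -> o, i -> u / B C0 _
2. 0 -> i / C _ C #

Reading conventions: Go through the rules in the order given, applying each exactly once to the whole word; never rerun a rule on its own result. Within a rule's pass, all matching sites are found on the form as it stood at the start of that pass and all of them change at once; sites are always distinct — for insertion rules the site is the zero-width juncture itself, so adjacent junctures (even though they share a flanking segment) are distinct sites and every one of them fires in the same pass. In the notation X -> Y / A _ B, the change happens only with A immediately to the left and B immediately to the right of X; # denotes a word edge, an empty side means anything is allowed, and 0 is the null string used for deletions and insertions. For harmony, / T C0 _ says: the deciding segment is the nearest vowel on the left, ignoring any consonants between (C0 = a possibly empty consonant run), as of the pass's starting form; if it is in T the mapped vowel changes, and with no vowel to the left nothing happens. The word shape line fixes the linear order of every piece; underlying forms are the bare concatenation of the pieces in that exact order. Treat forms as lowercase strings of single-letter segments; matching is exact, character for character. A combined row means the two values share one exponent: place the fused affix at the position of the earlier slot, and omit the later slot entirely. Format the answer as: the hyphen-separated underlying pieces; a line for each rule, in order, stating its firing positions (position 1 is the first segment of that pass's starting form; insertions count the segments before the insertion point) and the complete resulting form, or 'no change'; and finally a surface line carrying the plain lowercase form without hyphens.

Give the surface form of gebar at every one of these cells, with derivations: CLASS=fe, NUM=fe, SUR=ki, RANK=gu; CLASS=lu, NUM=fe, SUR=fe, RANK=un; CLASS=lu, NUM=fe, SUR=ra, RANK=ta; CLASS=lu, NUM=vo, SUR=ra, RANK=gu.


cell CLASS=fe, NUM=fe, SUR=ki, RANK=gu:
underlying: gebar-ri-rd-rug-tiz
1. e -> o, i -> u / B C0 _: fires at position(s) 7, 14: gebarrurdrugtuz
2. 0 -> i / C _ C #: no change
surface: gebarrurdrugtuz

cell CLASS=lu, NUM=fe, SUR=fe, RANK=un:
underlying: gebar-vu-gel-zu
1. e -> o, i -> u / B C0 _: fires at position(s) 9: gebarvugolzu
2. 0 -> i / C _ C #: no change
surface: gebarvugolzu

cell CLASS=lu, NUM=fe, SUR=ra, RANK=ta:
underlying: gebar-vu-i-rug-mk
1. e -> o, i -> u / B C0 _: fires at position(s) 8: gebarvuurugmk
2. 0 -> i / C _ C #: inserts after position(s) 12: gebarvuurugmik
surface: gebarvuurugmik

cell CLASS=lu, NUM=vo, SUR=ra, RANK=gu:
underlying: gebar-vu-rd-tt-mk
1. e -> o, i -> u / B C0 _: no change
2. 0 -> i / C _ C #: inserts after position(s) 12: gebarvurdttmik
surface: gebarvurdttmik


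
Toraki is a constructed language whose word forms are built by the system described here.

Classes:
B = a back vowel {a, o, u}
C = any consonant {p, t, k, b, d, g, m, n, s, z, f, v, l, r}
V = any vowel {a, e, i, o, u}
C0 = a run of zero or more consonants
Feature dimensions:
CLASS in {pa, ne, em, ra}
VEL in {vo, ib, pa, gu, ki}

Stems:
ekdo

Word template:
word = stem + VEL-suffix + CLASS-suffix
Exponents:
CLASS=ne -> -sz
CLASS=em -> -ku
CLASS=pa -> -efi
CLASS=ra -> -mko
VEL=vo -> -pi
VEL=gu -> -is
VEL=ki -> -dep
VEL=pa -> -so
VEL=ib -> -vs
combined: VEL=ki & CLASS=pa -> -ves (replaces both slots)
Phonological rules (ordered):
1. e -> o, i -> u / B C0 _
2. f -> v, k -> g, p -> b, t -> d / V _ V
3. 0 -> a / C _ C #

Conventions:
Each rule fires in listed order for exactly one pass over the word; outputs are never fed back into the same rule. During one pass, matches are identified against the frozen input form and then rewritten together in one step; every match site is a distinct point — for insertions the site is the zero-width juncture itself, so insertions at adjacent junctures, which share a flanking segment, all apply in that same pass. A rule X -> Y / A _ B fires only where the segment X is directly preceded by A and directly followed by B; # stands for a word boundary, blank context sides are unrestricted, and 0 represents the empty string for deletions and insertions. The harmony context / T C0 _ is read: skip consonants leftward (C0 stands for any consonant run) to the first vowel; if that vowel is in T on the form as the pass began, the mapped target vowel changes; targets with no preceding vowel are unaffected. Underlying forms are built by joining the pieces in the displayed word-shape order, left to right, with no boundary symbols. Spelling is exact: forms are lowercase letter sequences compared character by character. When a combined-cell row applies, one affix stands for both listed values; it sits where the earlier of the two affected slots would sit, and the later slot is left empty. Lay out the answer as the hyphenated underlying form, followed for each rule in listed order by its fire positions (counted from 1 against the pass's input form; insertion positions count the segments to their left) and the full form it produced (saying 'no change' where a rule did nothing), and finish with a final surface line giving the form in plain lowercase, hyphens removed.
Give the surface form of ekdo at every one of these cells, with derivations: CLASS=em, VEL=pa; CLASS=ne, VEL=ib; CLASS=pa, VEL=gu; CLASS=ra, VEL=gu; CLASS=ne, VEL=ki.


cell CLASS=em, VEL=pa:
underlying: ekdo-so-ku
1. e -> o, i -> u / B C0 _: no change
2. f -> v, k -> g, p -> b, t -> d / V _ V: fires at position(s) 7: ekdosogu
3. 0 -> a / C _ C #: no change
surface: ekdosogu

cell CLASS=ne, VEL=ib:
underlying: ekdo-vs-sz
1. e -> o, i -> u / B C0 _: no change
2. f -> v, k -> g, p -> b, t -> d / V _ V: no change
3. 0 -> a / C _ C #: inserts after position(s) 7: ekdovssaz
surface: ekdovssaz

cell CLASS=pa, VEL=gu:
underlying: ekdo-is-efi
1. e -> o, i -> u / B C0 _: fires at position(s) 5: ekdousefi
2. f -> v, k -> g, p -> b, t -> d / V _ V: fires at position(s) 8: ekdousevi
3. 0 -> a / C _ C #: no change
surface: ekdousevi

cell CLASS=ra, VEL=gu:
underlying: ekdo-is-mko
1. e -> o, i -> u / B C0 _: fires at position(s) 5: ekdousmko
2. f -> v, k -> g, p -> b, t -> d / V _ V: no change
3. 0 -> a / C _ C #: no change
surface: ekdousmko

cell CLASS=ne, VEL=ki:
underlying: ekdo-dep-sz
1. e -> o, i -> u / B C0 _: fires at position(s) 6: ekdodopsz
2. f -> v, k -> g, p -> b, t -> d / V _ V: no change
3. 0 -> a / C _ C #: inserts after position(s) 8: ekdodopsaz
surface: ekdodopsaz


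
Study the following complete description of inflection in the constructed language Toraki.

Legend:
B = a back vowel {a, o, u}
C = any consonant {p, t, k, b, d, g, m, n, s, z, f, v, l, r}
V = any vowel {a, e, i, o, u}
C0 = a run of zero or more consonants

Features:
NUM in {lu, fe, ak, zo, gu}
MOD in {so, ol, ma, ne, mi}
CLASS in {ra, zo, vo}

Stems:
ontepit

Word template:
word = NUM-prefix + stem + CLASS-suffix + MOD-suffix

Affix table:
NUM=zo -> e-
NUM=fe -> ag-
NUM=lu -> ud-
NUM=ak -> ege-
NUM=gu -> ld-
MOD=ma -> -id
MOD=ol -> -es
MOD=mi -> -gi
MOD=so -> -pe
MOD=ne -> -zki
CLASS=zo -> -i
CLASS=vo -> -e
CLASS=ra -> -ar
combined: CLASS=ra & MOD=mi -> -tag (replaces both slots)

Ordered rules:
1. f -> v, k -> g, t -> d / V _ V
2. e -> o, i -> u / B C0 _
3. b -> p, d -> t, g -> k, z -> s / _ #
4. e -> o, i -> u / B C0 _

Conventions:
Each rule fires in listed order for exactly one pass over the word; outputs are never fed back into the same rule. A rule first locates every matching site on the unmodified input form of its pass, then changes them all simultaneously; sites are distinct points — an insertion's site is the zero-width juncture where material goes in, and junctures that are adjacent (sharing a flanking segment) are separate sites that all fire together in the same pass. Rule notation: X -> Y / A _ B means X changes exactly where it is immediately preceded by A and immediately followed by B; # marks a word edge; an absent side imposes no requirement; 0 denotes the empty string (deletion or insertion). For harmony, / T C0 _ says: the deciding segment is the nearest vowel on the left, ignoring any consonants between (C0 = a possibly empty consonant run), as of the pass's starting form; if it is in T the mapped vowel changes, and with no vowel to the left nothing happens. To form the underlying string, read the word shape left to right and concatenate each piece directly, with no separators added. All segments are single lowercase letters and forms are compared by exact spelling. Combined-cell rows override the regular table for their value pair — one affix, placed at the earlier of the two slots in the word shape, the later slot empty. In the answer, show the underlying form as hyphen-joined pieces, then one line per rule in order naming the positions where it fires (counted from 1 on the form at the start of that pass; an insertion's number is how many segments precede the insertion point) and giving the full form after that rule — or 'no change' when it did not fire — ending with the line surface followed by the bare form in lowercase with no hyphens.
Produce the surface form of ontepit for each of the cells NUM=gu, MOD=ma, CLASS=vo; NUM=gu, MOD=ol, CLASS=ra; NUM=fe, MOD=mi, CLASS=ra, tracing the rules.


cell NUM=gu, MOD=ma, CLASS=vo:
underlying: ld-ontepit-e-id
1. f -> v, k -> g, t -> d / V _ V: fires at position(s) 9: ldontepideid
2. e -> o, i -> u / B C0 _: fires at position(s) 6: ldontopideid
3. b -> p, d -> t, g -> k, z -> s / _ #: fires at position(s) 12: ldontopideit
4. e -> o, i -> u / B C0 _: fires at position(s) 8: ldontopudeit
surface: ldontopudeit

cell NUM=gu, MOD=ol, CLASS=ra:
underlying: ld-ontepit-ar-es
1. f -> v, k -> g, t -> d / V _ V: fires at position(s) 9: ldontepidares
2. e -> o, i -> u / B C0 _: fires at position(s) 6, 12: ldontopidaros
3. b -> p, d -> t, g -> k, z -> s / _ #: no change
4. e -> o, i -> u / B C0 _: fires at position(s) 8: ldontopudaros
surface: ldontopudaros

cell NUM=fe, MOD=mi, CLASS=ra:
underlying: ag-ontepit-tag
1. f -> v, k -> g, t -> d / V _ V: no change
2. e -> o, i -> u / B C0 _: fires at position(s) 6: agontopittag
3. b -> p, d -> t, g -> k, z -> s / _ #: fires at position(s) 12: agontopittak
4. e -> o, i -> u / B C0 _: fires at position(s) 8: agontoputtak
surface: agontoputtak


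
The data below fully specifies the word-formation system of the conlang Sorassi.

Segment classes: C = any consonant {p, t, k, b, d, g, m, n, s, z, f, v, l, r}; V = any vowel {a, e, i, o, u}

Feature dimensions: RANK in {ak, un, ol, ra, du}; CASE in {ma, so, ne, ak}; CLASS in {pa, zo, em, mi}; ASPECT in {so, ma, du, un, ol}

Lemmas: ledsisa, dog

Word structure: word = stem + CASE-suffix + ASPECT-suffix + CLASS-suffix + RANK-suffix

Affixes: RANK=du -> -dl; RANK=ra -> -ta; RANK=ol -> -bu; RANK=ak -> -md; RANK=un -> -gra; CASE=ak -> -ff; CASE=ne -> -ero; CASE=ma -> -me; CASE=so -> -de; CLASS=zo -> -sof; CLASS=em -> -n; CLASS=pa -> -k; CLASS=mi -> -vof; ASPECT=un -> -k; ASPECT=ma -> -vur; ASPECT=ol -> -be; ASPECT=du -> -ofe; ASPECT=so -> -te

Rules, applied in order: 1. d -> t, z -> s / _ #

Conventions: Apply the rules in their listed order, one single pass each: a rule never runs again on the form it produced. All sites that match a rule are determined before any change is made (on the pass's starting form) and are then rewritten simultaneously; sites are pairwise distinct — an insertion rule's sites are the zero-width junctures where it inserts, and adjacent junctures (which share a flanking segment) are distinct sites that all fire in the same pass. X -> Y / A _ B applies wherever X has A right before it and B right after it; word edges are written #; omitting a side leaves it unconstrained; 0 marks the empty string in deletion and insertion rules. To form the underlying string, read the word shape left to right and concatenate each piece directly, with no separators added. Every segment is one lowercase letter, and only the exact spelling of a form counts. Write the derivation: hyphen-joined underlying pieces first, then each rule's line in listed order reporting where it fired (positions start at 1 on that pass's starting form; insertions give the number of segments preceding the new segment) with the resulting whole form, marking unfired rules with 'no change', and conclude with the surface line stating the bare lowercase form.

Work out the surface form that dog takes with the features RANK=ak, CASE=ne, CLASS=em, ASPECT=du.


underlying: dog-ero-ofe-n-md
1. d -> t, z -> s / _ #: fires at position(s) 12: dogeroofenmt
surface: dogeroofenmt


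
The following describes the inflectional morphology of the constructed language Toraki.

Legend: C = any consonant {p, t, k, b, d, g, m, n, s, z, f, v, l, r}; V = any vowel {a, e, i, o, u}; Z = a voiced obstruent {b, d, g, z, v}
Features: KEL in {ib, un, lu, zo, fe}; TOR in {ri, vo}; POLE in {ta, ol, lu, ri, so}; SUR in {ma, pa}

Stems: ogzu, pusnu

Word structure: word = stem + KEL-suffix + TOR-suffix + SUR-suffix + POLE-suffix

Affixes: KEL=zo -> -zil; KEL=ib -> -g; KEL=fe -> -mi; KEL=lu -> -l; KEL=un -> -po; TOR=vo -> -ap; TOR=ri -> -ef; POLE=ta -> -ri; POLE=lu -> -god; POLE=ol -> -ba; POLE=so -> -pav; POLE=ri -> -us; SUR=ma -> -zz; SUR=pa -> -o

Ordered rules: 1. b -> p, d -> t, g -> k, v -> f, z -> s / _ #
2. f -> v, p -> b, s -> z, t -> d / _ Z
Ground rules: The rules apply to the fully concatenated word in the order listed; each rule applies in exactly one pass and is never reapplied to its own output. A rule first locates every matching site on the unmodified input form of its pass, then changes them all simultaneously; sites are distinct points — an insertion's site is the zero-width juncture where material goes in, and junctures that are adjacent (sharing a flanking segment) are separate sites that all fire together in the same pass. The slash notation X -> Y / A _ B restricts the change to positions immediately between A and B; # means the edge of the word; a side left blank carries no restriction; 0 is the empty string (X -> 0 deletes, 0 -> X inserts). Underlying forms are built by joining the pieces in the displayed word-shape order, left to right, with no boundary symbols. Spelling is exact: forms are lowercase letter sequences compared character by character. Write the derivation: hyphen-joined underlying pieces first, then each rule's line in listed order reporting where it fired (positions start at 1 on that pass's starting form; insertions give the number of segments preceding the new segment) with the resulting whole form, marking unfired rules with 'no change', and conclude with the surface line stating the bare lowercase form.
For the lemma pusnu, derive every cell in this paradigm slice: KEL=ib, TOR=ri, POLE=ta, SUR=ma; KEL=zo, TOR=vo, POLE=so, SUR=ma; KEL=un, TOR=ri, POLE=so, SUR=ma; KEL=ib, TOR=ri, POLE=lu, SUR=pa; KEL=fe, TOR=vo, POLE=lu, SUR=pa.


cell KEL=ib, TOR=ri, POLE=ta, SUR=ma:
underlying: pusnu-g-ef-zz-ri
1. b -> p, d -> t, g -> k, v -> f, z -> s / _ #: no change
2. f -> v, p -> b, s -> z, t -> d / _ Z: fires at position(s) 8: pusnugevzzri
surface: pusnugevzzri

cell KEL=zo, TOR=vo, POLE=so, SUR=ma:
underlying: pusnu-zil-ap-zz-pav
1. b -> p, d -> t, g -> k, v -> f, z -> s / _ #: fires at position(s) 15: pusnuzilapzzpaf
2. f -> v, p -> b, s -> z, t -> d / _ Z: fires at position(s) 10: pusnuzilabzzpaf
surface: pusnuzilabzzpaf

cell KEL=un, TOR=ri, POLE=so, SUR=ma:
underlying: pusnu-po-ef-zz-pav
1. b -> p, d -> t, g -> k, v -> f, z -> s / _ #: fires at position(s) 14: pusnupoefzzpaf
2. f -> v, p -> b, s -> z, t -> d / _ Z: fires at position(s) 9: pusnupoevzzpaf
surface: pusnupoevzzpaf

cell KEL=ib, TOR=ri, POLE=lu, SUR=pa:
underlying: pusnu-g-ef-o-god
1. b -> p, d -> t, g -> k, v -> f, z -> s / _ #: fires at position(s) 12: pusnugefogot
2. f -> v, p -> b, s -> z, t -> d / _ Z: no change
surface: pusnugefogot

cell KEL=fe, TOR=vo, POLE=lu, SUR=pa:
underlying: pusnu-mi-ap-o-god
1. b -> p, d -> t, g -> k, v -> f, z -> s / _ #: fires at position(s) 13: pusnumiapogot
2. f -> v, p -> b, s -> z, t -> d / _ Z: no change
surface: pusnumiapogot


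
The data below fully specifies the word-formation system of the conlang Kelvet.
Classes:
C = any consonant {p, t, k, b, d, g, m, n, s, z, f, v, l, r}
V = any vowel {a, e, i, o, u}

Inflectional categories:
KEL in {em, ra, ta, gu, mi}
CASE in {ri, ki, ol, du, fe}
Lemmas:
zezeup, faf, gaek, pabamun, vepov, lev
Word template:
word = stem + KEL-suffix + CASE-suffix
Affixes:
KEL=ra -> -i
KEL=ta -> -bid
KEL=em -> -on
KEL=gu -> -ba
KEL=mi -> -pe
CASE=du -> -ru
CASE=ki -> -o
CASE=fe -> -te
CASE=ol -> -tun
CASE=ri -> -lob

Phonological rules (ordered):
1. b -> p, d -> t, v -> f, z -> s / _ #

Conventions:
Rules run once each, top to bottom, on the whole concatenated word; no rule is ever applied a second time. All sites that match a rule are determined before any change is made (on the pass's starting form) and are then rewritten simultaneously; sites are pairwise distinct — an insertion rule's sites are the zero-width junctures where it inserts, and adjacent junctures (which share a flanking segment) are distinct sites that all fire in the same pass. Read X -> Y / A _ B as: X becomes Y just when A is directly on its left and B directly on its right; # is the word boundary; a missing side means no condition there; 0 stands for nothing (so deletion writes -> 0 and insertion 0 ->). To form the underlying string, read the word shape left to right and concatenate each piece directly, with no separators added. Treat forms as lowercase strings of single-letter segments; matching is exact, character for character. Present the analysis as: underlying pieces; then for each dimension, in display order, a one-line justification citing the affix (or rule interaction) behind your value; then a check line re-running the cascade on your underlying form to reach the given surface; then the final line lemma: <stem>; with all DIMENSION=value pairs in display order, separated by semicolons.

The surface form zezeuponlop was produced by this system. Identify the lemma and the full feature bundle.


underlying: zezeup-on-lob
KEL=em - signalled by the affix -on
CASE=ri - signalled by the affix -lob
check: zezeuponlob -> zezeuponlop
lemma: zezeup; KEL=em; CASE=ri


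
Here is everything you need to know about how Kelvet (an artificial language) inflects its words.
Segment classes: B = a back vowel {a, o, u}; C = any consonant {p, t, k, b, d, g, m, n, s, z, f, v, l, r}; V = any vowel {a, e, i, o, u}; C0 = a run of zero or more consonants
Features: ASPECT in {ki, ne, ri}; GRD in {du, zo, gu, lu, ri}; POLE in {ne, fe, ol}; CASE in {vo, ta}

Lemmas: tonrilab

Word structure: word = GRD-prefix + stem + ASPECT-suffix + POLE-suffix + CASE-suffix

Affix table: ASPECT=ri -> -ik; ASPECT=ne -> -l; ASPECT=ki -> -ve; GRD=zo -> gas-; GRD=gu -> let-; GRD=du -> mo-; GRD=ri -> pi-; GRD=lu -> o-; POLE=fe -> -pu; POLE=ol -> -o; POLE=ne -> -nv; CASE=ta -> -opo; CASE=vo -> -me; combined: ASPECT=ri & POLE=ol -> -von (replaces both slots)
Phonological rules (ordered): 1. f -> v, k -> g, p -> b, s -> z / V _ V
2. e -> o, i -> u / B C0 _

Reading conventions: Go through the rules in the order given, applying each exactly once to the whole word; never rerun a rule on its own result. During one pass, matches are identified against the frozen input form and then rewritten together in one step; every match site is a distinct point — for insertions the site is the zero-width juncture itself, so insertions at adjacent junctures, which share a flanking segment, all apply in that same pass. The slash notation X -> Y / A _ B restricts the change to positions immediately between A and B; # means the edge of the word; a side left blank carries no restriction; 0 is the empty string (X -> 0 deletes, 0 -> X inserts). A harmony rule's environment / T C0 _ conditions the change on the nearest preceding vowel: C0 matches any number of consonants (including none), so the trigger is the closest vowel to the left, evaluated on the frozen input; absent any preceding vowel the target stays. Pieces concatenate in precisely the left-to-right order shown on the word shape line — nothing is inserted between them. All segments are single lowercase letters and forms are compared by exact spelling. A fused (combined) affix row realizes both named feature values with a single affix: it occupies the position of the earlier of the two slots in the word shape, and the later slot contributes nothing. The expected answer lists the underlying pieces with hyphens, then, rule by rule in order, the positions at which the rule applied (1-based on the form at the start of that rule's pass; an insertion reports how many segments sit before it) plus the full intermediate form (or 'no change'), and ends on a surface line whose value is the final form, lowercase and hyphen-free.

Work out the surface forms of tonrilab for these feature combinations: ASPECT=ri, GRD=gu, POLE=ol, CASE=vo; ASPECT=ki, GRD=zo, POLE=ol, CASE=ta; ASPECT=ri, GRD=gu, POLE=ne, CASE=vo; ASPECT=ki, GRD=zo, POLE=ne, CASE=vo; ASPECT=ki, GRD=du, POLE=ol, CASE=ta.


cell ASPECT=ri, GRD=gu, POLE=ol, CASE=vo:
underlying: let-tonrilab-von-me
1. f -> v, k -> g, p -> b, s -> z / V _ V: no change
2. e -> o, i -> u / B C0 _: fires at position(s) 8, 16: lettonrulabvonmo
surface: lettonrulabvonmo

cell ASPECT=ki, GRD=zo, POLE=ol, CASE=ta:
underlying: gas-tonrilab-ve-o-opo
1. f -> v, k -> g, p -> b, s -> z / V _ V: fires at position(s) 16: gastonrilabveoobo
2. e -> o, i -> u / B C0 _: fires at position(s) 8, 13: gastonrulabvooobo
surface: gastonrulabvooobo

cell ASPECT=ri, GRD=gu, POLE=ne, CASE=vo:
underlying: let-tonrilab-ik-nv-me
1. f -> v, k -> g, p -> b, s -> z / V _ V: no change
2. e -> o, i -> u / B C0 _: fires at position(s) 8, 12: lettonrulabuknvme
surface: lettonrulabuknvme

cell ASPECT=ki, GRD=zo, POLE=ne, CASE=vo:
underlying: gas-tonrilab-ve-nv-me
1. f -> v, k -> g, p -> b, s -> z / V _ V: no change
2. e -> o, i -> u / B C0 _: fires at position(s) 8, 13: gastonrulabvonvme
surface: gastonrulabvonvme

cell ASPECT=ki, GRD=du, POLE=ol, CASE=ta:
underlying: mo-tonrilab-ve-o-opo
1. f -> v, k -> g, p -> b, s -> z / V _ V: fires at position(s) 15: motonrilabveoobo
2. e -> o, i -> u / B C0 _: fires at position(s) 7, 12: motonrulabvooobo
surface: motonrulabvooobo


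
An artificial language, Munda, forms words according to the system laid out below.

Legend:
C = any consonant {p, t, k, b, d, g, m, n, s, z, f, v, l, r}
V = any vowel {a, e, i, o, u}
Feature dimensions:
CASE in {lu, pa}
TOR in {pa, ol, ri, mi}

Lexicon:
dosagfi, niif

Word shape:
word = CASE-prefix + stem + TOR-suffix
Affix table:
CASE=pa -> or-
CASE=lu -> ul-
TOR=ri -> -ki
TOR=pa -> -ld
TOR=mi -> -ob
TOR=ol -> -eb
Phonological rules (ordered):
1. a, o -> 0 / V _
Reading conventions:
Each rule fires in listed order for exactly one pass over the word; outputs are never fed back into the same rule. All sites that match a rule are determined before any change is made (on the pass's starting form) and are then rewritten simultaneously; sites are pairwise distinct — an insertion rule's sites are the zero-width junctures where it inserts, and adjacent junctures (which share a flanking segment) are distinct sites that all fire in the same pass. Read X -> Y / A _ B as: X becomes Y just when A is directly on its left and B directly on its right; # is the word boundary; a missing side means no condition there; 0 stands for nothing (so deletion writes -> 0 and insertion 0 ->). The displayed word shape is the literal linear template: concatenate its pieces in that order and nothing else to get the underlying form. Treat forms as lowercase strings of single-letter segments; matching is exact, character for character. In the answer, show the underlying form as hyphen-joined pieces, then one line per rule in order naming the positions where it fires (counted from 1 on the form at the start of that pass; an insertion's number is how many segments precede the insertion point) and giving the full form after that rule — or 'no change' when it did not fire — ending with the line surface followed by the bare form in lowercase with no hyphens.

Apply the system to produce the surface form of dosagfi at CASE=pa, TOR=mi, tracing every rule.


underlying: or-dosagfi-ob
1. a, o -> 0 / V _: fires at position(s) 10: ordosagfib
surface: ordosagfib


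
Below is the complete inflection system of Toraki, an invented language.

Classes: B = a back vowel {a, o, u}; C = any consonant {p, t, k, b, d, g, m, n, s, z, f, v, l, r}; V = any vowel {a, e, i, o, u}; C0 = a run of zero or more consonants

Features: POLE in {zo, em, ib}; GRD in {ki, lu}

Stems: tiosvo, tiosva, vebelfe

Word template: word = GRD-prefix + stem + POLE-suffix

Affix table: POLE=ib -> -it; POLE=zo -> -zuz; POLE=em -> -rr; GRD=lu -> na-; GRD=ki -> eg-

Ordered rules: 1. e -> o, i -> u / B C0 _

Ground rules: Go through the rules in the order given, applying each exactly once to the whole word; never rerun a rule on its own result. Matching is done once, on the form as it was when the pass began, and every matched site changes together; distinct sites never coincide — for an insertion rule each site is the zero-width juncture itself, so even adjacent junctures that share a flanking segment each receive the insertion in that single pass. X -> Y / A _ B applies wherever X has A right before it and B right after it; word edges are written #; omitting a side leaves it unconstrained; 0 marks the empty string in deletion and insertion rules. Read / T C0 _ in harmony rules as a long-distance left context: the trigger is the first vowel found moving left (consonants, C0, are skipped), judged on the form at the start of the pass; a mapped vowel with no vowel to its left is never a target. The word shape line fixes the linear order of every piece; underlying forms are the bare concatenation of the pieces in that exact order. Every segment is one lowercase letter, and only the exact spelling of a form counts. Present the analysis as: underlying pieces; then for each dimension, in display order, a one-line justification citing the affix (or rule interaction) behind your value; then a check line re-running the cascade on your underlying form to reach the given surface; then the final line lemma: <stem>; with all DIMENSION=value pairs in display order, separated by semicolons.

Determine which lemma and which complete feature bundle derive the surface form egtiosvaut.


underlying: eg-tiosva-it
POLE=ib - signalled by the affix -it
GRD=ki - signalled by the affix eg-
check: egtiosvait -> egtiosvaut
lemma: tiosva; POLE=ib; GRD=ki


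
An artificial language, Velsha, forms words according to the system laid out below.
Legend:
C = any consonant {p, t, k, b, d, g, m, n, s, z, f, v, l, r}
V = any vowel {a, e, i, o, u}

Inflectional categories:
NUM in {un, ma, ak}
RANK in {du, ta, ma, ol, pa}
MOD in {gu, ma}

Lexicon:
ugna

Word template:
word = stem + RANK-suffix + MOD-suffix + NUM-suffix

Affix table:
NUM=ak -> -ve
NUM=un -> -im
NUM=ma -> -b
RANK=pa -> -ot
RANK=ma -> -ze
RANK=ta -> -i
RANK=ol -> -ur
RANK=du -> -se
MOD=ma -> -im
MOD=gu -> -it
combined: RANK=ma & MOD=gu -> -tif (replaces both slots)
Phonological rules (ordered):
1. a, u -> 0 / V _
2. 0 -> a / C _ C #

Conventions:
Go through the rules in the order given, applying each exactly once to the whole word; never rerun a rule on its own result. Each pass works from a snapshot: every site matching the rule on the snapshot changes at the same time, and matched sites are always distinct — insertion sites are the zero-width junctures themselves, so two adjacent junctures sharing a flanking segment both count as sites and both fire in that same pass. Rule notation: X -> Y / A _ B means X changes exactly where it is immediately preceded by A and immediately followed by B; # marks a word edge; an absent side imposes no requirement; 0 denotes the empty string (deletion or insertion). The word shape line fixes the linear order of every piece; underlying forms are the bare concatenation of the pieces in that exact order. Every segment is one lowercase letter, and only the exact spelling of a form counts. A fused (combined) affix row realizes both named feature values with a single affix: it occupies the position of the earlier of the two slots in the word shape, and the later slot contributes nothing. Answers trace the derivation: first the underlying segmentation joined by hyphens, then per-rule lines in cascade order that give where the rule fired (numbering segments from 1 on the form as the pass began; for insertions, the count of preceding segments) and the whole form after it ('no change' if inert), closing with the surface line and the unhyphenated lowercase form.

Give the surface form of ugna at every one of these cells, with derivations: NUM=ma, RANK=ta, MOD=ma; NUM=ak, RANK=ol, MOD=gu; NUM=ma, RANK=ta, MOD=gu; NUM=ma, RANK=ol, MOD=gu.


cell NUM=ma, RANK=ta, MOD=ma:
underlying: ugna-i-im-b
1. a, u -> 0 / V _: no change
2. 0 -> a / C _ C #: inserts after position(s) 7: ugnaiimab
surface: ugnaiimab

cell NUM=ak, RANK=ol, MOD=gu:
underlying: ugna-ur-it-ve
1. a, u -> 0 / V _: fires at position(s) 5: ugnaritve
2. 0 -> a / C _ C #: no change
surface: ugnaritve

cell NUM=ma, RANK=ta, MOD=gu:
underlying: ugna-i-it-b
1. a, u -> 0 / V _: no change
2. 0 -> a / C _ C #: inserts after position(s) 7: ugnaiitab
surface: ugnaiitab

cell NUM=ma, RANK=ol, MOD=gu:
underlying: ugna-ur-it-b
1. a, u -> 0 / V _: fires at position(s) 5: ugnaritb
2. 0 -> a / C _ C #: inserts after position(s) 7: ugnaritab
surface: ugnaritab


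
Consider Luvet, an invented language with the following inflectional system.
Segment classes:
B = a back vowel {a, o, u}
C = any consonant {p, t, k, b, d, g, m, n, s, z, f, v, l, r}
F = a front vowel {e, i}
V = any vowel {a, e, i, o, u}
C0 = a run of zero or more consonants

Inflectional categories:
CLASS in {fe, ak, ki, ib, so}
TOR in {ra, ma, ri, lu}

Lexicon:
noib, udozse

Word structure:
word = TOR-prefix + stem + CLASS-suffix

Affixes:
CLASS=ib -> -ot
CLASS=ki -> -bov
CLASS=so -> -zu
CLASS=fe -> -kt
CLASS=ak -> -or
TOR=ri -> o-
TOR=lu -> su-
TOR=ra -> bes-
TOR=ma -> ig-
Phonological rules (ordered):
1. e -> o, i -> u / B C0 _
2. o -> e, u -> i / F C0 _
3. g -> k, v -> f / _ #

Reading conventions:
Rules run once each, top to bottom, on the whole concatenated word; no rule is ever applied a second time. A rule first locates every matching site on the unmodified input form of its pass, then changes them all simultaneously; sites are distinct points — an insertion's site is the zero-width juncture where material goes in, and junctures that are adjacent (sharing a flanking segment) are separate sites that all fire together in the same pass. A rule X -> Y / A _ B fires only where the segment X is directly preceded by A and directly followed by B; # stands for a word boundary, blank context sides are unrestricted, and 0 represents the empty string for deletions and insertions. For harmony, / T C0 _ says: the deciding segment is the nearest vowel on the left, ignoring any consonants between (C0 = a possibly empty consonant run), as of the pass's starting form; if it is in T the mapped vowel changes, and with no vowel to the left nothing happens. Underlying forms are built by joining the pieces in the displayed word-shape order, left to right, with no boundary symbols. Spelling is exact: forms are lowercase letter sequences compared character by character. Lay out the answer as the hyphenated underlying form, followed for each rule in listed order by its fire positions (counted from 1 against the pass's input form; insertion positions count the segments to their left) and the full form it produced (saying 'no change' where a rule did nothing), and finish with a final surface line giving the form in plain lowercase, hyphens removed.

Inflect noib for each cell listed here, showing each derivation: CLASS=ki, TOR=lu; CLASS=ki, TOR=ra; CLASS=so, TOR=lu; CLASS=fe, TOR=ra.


cell CLASS=ki, TOR=lu:
underlying: su-noib-bov
1. e -> o, i -> u / B C0 _: fires at position(s) 5: sunoubbov
2. o -> e, u -> i / F C0 _: no change
3. g -> k, v -> f / _ #: fires at position(s) 9: sunoubbof
surface: sunoubbof

cell CLASS=ki, TOR=ra:
underlying: bes-noib-bov
1. e -> o, i -> u / B C0 _: fires at position(s) 6: besnoubbov
2. o -> e, u -> i / F C0 _: fires at position(s) 5: besneubbov
3. g -> k, v -> f / _ #: fires at position(s) 10: besneubbof
surface: besneubbof

cell CLASS=so, TOR=lu:
underlying: su-noib-zu
1. e -> o, i -> u / B C0 _: fires at position(s) 5: sunoubzu
2. o -> e, u -> i / F C0 _: no change
3. g -> k, v -> f / _ #: no change
surface: sunoubzu

cell CLASS=fe, TOR=ra:
underlying: bes-noib-kt
1. e -> o, i -> u / B C0 _: fires at position(s) 6: besnoubkt
2. o -> e, u -> i / F C0 _: fires at position(s) 5: besneubkt
3. g -> k, v -> f / _ #: no change
surface: besneubkt


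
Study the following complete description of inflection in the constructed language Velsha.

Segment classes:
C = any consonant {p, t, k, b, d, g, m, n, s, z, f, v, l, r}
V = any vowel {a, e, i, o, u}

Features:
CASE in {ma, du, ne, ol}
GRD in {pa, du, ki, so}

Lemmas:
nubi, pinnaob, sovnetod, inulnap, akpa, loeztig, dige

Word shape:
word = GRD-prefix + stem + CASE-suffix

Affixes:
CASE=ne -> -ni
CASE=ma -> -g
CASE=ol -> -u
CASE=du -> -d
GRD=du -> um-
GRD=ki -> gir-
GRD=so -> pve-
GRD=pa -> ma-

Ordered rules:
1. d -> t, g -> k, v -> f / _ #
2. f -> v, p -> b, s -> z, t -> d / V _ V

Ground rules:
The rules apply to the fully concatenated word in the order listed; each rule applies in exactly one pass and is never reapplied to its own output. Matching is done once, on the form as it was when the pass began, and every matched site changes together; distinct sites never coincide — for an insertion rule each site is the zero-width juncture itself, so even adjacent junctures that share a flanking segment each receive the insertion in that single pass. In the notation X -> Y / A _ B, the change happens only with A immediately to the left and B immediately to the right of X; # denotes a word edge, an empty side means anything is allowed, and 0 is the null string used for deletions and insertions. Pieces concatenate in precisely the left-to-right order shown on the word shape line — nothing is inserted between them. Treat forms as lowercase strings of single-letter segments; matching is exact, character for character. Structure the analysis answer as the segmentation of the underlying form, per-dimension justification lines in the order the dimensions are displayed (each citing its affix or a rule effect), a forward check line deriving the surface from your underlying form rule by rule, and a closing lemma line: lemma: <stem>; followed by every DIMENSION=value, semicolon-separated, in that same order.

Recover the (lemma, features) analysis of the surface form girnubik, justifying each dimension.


underlying: gir-nubi-g
CASE=ma - signalled by the affix -g
GRD=ki - signalled by the affix gir-
check: girnubig -> girnubik -> girnubik
lemma: nubi; CASE=ma; GRD=ki
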